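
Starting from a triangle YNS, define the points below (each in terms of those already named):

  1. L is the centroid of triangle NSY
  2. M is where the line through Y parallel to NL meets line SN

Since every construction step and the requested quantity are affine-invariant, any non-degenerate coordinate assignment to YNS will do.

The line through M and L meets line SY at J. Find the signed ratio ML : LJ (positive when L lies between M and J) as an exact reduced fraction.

Work in coordinates with Y = (0, 0), N = (1, 0), S = (0, 1).
1. L is the centroid of triangle NSY ⇒ L = (1/3, 1/3)
2. M is where the line through Y parallel to NL meets line SN ⇒ M = (2, -1)
line ML meets SY at J = (0, 3/5)
L = M + t·(J−M) with t = 5/6, so ML:LJ = 5/6:1/6

ML:LJ = 5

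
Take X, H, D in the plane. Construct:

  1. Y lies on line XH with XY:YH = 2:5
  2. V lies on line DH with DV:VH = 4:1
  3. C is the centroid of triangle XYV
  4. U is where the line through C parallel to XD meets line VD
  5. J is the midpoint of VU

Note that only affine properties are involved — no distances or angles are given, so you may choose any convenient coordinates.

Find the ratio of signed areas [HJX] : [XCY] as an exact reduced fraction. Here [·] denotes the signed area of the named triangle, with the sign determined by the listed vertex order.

Choose coordinates X = (0, 0), H = (1, 0), D = (0, 1).
1. Y lies on line XH with XY:YH = 2:5 ⇒ Y = (2/7, 0)
2. V lies on line DH with DV:VH = 4:1 ⇒ V = (4/5, 1/5)
3. C is the centroid of triangle XYV ⇒ C = (38/105, 1/15)
4. U is where the line through C parallel to XD meets line VD ⇒ U = (38/105, 67/105)
5. J is the midpoint of VU ⇒ J = (61/105, 44/105)
2·[HJX] = 44/105, 2·[XCY] = -2/105
[HJX]:[XCY] = 44/105:-2/105 = -22

[HJX]:[XCY] = -22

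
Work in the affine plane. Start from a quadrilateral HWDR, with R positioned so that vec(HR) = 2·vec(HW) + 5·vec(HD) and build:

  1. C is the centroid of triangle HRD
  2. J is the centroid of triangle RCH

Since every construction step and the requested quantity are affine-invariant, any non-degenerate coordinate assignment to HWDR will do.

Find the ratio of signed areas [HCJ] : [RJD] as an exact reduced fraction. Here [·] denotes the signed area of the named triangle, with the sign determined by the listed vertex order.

[HCJ]:[RJD] = 1/4

Work in coordinates with H = (0, 0), W = (1, 0), D = (0, 1), R = (2, 5).
1. C is the centroid of triangle HRD ⇒ C = (2/3, 2)
2. J is the centroid of triangle RCH ⇒ J = (8/9, 7/3)
2·[HCJ] = -2/9, 2·[RJD] = -8/9
[HCJ]:[RJD] = -2/9:-8/9 = 1/4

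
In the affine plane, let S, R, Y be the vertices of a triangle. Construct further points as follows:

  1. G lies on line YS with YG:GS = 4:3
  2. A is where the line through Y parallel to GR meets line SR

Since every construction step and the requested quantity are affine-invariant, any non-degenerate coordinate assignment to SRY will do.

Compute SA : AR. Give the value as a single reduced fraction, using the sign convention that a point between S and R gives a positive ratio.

Work in coordinates with S = (0, 0), R = (1, 0), Y = (0, 1).
1. G lies on line YS with YG:GS = 4:3 ⇒ G = (0, 3/7)
2. A is where the line through Y parallel to GR meets line SR ⇒ A = (7/3, 0)
A = S + t·(R−S) with t = 7/3, so SA:AR = t:(1−t) = 7/3:-4/3

SA:AR = -7/4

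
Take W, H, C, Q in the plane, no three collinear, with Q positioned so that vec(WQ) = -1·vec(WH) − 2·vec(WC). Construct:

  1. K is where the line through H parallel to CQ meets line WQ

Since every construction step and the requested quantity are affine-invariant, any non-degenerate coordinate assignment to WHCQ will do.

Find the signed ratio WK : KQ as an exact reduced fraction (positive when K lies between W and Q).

WK:KQ = -3/4

Choose coordinates W = (0, 0), H = (1, 0), C = (0, 1), Q = (-1, -2).
1. K is where the line through H parallel to CQ meets line WQ ⇒ K = (3, 6)
K = W + t·(Q−W) with t = -3, so WK:KQ = t:(1−t) = -3:4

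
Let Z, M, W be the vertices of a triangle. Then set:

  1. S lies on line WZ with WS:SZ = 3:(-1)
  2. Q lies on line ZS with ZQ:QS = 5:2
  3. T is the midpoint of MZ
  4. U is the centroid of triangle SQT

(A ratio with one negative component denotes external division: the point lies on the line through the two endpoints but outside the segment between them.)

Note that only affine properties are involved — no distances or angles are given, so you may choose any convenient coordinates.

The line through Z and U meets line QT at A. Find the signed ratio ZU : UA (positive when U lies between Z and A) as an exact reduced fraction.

ZU:UA = -17/2

Assign Z = (0, 0), M = (1, 0), W = (0, 1) — the answer is frame-independent, so this choice is without loss of generality.
1. S lies on line WZ with WS:SZ = 3:(-1) ⇒ S = (0, -1/2)
2. Q lies on line ZS with ZQ:QS = 5:2 ⇒ Q = (0, -5/14)
3. T is the midpoint of MZ ⇒ T = (1/2, 0)
4. U is the centroid of triangle SQT ⇒ U = (1/6, -2/7)
line ZU meets QT at A = (5/34, -30/119)
U = Z + t·(A−Z) with t = 17/15, so ZU:UA = 17/15:-2/15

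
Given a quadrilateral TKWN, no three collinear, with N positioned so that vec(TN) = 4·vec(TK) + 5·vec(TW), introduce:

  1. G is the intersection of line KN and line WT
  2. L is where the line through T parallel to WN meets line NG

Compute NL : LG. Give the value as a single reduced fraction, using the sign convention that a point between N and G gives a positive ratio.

Set T = (0, 0), K = (1, 0), W = (0, 1), N = (4, 5); any affine frame gives the same invariant.
1. G is the intersection of line KN and line WT ⇒ G = (0, -5/3)
2. L is where the line through T parallel to WN meets line NG ⇒ L = (5/2, 5/2)
L = N + t·(G−N) with t = 3/8, so NL:LG = t:(1−t) = 3/8:5/8

NL:LG = 3/5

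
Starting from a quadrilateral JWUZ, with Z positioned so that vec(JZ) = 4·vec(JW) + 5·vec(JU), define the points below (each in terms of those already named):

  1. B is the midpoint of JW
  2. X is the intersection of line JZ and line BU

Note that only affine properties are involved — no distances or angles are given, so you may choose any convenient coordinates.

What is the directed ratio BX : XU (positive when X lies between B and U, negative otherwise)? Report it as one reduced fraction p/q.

BX:XU = 5/8

Work in coordinates with J = (0, 0), W = (1, 0), U = (0, 1), Z = (4, 5).
1. B is the midpoint of JW ⇒ B = (1/2, 0)
2. X is the intersection of line JZ and line BU ⇒ X = (4/13, 5/13)
X = B + t·(U−B) with t = 5/13, so BX:XU = t:(1−t) = 5/13:8/13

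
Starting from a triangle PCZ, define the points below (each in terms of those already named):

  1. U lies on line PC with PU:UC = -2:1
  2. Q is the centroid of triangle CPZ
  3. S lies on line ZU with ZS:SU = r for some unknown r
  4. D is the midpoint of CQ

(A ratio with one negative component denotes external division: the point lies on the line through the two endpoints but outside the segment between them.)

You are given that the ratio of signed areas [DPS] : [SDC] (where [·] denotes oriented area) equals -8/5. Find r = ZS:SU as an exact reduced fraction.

r = 2/3

Assign P = (0, 0), C = (1, 0), Z = (0, 1) — the answer is frame-independent, so this choice is without loss of generality.
1. U lies on line PC with PU:UC = -2:1 ⇒ U = (2, 0)
2. Q is the centroid of triangle CPZ ⇒ Q = (1/3, 1/3)
3. With ZS:SU = r, write λ = r/(r+1) so S = Z + λ·(U−Z); S is affine-linear in λ
4. D is the midpoint of CQ ⇒ D = (2/3, 1/6)
Every point depending on S is an affine combination of S and λ-independent points, so each such coordinate is linear in λ; the λ² term in each signed area is a multiple of (U−Z)×(U−Z) = 0, so 2·[DPS] and 2·[SDC] are each linear in λ. Evaluating at λ=0 and λ=1:
  2·[DPS] = λ − 2/3,   2·[SDC] = 1/6
So [DPS]:[SDC] = (λ − 2/3) / (1/6). Setting this equal to -8/5:
  λ − 2/3 = -8/5·(1/6)  ⇒  λ = 2/5
Then r = λ/(1−λ) = (2/5)/(3/5) = 2/3. Check: with r = 2/3, S = (4/5, 3/5) and [DPS]:[SDC] = -8/5 as required.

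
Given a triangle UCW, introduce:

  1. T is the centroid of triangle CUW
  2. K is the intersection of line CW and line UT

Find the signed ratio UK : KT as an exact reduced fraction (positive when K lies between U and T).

UK:KT = -3

Set U = (0, 0), C = (1, 0), W = (0, 1); any affine frame gives the same invariant.
1. T is the centroid of triangle CUW ⇒ T = (1/3, 1/3)
2. K is the intersection of line CW and line UT ⇒ K = (1/2, 1/2)
K = U + t·(T−U) with t = 3/2, so UK:KT = t:(1−t) = 3/2:-1/2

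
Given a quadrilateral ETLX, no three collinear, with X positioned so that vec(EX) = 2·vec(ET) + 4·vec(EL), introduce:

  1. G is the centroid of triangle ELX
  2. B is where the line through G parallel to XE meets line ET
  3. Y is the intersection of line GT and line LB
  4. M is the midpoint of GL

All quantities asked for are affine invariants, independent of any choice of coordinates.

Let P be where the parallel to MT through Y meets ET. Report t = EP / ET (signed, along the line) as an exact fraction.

t = 43/22

Choose coordinates E = (0, 0), T = (1, 0), L = (0, 1), X = (2, 4).
1. G is the centroid of triangle ELX ⇒ G = (2/3, 5/3)
2. B is where the line through G parallel to XE meets line ET ⇒ B = (-1/6, 0)
3. Y is the intersection of line GT and line LB ⇒ Y = (4/11, 35/11)
4. M is the midpoint of GL ⇒ M = (1/3, 4/3)
through Y parallel to MT: direction (2/3, -4/3); meets ET at P = (43/22, 0)
P = E + t·(T−E) with t = 43/22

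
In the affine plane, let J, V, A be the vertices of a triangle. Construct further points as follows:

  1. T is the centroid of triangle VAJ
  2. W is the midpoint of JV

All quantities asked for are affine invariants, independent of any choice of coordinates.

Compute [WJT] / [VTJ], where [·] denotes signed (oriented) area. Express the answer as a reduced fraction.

[WJT]:[VTJ] = -1/2

Assign J = (0, 0), V = (1, 0), A = (0, 1) — the answer is frame-independent, so this choice is without loss of generality.
1. T is the centroid of triangle VAJ ⇒ T = (1/3, 1/3)
2. W is the midpoint of JV ⇒ W = (1/2, 0)
2·[WJT] = -1/6, 2·[VTJ] = 1/3
[WJT]:[VTJ] = -1/6:1/3 = -1/2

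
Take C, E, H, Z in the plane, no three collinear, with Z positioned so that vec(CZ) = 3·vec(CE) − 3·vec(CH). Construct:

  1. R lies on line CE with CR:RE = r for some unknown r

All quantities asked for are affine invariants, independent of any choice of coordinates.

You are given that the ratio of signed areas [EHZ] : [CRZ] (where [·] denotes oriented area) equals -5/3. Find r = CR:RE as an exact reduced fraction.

r = 1/4

Assign C = (0, 0), E = (1, 0), H = (0, 1), Z = (3, -3) — the answer is frame-independent, so this choice is without loss of generality.
1. With CR:RE = r, write λ = r/(r+1) so R = C + λ·(E−C); R is affine-linear in λ
Every point depending on R is an affine combination of R and λ-independent points, so each such coordinate is linear in λ; the λ² term in each signed area is a multiple of (E−C)×(E−C) = 0, so 2·[EHZ] and 2·[CRZ] are each linear in λ. Evaluating at λ=0 and λ=1:
  2·[EHZ] = 1,   2·[CRZ] = -3·λ
So [EHZ]:[CRZ] = (1) / (-3·λ). Setting this equal to -5/3:
  1 = -5/3·(-3·λ)  ⇒  λ = 1/5
Then r = λ/(1−λ) = (1/5)/(4/5) = 1/4. Check: with r = 1/4, R = (1/5, 0) and [EHZ]:[CRZ] = -5/3 as required.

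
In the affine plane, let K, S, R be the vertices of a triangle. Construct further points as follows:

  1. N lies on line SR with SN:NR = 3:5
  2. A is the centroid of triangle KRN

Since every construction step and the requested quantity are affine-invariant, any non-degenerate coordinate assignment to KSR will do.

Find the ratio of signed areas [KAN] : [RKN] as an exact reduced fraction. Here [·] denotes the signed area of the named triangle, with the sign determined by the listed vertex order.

[KAN]:[RKN] = -1/3

Assign K = (0, 0), S = (1, 0), R = (0, 1) — the answer is frame-independent, so this choice is without loss of generality.
1. N lies on line SR with SN:NR = 3:5 ⇒ N = (5/8, 3/8)
2. A is the centroid of triangle KRN ⇒ A = (5/24, 11/24)
2·[KAN] = -5/24, 2·[RKN] = 5/8
[KAN]:[RKN] = -5/24:5/8 = -1/3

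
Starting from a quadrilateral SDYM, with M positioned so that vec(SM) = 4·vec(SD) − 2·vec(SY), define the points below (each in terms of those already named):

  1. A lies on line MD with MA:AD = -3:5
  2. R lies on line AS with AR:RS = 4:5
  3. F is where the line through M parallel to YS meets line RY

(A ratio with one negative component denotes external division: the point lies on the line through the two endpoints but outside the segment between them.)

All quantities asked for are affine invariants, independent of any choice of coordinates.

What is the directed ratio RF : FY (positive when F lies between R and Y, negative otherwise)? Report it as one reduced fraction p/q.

RF:FY = 13/72

Work in coordinates with S = (0, 0), D = (1, 0), Y = (0, 1), M = (4, -2).
1. A lies on line MD with MA:AD = -3:5 ⇒ A = (17/2, -5)
2. R lies on line AS with AR:RS = 4:5 ⇒ R = (85/18, -25/9)
3. F is where the line through M parallel to YS meets line RY ⇒ F = (4, -11/5)
F = R + t·(Y−R) with t = 13/85, so RF:FY = t:(1−t) = 13/85:72/85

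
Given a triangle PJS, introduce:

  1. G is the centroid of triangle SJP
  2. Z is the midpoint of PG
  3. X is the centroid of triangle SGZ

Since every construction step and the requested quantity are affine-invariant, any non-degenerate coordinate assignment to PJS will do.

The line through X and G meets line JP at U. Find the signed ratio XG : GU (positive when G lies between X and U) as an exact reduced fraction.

Set P = (0, 0), J = (1, 0), S = (0, 1); any affine frame gives the same invariant.
1. G is the centroid of triangle SJP ⇒ G = (1/3, 1/3)
2. Z is the midpoint of PG ⇒ Z = (1/6, 1/6)
3. X is the centroid of triangle SGZ ⇒ X = (1/6, 1/2)
line XG meets JP at U = (2/3, 0)
G = X + t·(U−X) with t = 1/3, so XG:GU = 1/3:2/3

XG:GU = 1/2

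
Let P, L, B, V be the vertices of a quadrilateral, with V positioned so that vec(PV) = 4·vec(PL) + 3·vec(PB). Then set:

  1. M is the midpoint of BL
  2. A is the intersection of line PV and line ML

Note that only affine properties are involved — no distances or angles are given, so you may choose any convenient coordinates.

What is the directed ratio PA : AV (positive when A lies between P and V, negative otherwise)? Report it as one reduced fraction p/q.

PA:AV = 1/6

Work in coordinates with P = (0, 0), L = (1, 0), B = (0, 1), V = (4, 3).
1. M is the midpoint of BL ⇒ M = (1/2, 1/2)
2. A is the intersection of line PV and line ML ⇒ A = (4/7, 3/7)
A = P + t·(V−P) with t = 1/7, so PA:AV = t:(1−t) = 1/7:6/7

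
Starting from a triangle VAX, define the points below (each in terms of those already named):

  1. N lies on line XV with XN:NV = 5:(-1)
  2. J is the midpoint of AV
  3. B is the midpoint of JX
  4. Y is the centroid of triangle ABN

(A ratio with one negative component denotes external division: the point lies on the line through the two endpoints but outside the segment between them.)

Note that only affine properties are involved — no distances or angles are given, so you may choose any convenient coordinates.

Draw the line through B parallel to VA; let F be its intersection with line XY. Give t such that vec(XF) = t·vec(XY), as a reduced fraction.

t = 6/11

Choose coordinates V = (0, 0), A = (1, 0), X = (0, 1).
1. N lies on line XV with XN:NV = 5:(-1) ⇒ N = (0, -1/4)
2. J is the midpoint of AV ⇒ J = (1/2, 0)
3. B is the midpoint of JX ⇒ B = (1/4, 1/2)
4. Y is the centroid of triangle ABN ⇒ Y = (5/12, 1/12)
through B parallel to VA: direction (1, 0); meets XY at F = (5/22, 1/2)
F = X + t·(Y−X) with t = 6/11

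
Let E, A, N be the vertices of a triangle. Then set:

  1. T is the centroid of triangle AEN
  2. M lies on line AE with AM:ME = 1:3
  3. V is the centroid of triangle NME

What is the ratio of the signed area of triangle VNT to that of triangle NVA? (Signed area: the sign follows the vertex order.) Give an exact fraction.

[VNT]:[NVA] = -2/15

Work in coordinates with E = (0, 0), A = (1, 0), N = (0, 1).
1. T is the centroid of triangle AEN ⇒ T = (1/3, 1/3)
2. M lies on line AE with AM:ME = 1:3 ⇒ M = (3/4, 0)
3. V is the centroid of triangle NME ⇒ V = (1/4, 1/3)
2·[VNT] = -1/18, 2·[NVA] = 5/12
[VNT]:[NVA] = -1/18:5/12 = -2/15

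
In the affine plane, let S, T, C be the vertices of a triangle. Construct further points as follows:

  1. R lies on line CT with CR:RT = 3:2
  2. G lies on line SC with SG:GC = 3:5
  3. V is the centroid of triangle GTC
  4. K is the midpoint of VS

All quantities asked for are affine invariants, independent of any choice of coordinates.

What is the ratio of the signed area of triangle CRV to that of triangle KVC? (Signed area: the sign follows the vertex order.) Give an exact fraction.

Work in coordinates with S = (0, 0), T = (1, 0), C = (0, 1).
1. R lies on line CT with CR:RT = 3:2 ⇒ R = (3/5, 2/5)
2. G lies on line SC with SG:GC = 3:5 ⇒ G = (0, 3/8)
3. V is the centroid of triangle GTC ⇒ V = (1/3, 11/24)
4. K is the midpoint of VS ⇒ K = (1/6, 11/48)
2·[CRV] = -1/8, 2·[KVC] = 1/6
[CRV]:[KVC] = -1/8:1/6 = -3/4

[CRV]:[KVC] = -3/4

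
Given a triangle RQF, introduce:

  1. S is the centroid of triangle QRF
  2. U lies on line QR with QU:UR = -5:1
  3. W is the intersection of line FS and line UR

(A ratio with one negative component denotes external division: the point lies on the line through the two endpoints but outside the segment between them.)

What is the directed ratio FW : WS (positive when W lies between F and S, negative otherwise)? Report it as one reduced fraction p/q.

Work in coordinates with R = (0, 0), Q = (1, 0), F = (0, 1).
1. S is the centroid of triangle QRF ⇒ S = (1/3, 1/3)
2. U lies on line QR with QU:UR = -5:1 ⇒ U = (-1/4, 0)
3. W is the intersection of line FS and line UR ⇒ W = (1/2, 0)
W = F + t·(S−F) with t = 3/2, so FW:WS = t:(1−t) = 3/2:-1/2

FW:WS = -3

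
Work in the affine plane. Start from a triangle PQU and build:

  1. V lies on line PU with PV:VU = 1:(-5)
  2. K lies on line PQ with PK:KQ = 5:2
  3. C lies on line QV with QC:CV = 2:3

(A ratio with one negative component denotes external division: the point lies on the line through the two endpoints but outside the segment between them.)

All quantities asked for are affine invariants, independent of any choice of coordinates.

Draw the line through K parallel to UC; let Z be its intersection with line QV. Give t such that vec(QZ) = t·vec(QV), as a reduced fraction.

t = 44/175

Assign P = (0, 0), Q = (1, 0), U = (0, 1) — the answer is frame-independent, so this choice is without loss of generality.
1. V lies on line PU with PV:VU = 1:(-5) ⇒ V = (0, -1/4)
2. K lies on line PQ with PK:KQ = 5:2 ⇒ K = (5/7, 0)
3. C lies on line QV with QC:CV = 2:3 ⇒ C = (3/5, -1/10)
through K parallel to UC: direction (3/5, -11/10); meets QV at Z = (131/175, -11/175)
Z = Q + t·(V−Q) with t = 44/175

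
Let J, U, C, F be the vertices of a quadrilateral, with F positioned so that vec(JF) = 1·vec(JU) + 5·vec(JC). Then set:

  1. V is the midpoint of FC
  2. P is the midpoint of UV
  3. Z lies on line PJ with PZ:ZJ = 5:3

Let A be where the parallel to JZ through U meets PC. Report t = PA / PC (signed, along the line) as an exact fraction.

t = -2

Choose coordinates J = (0, 0), U = (1, 0), C = (0, 1), F = (1, 5).
1. V is the midpoint of FC ⇒ V = (1/2, 3)
2. P is the midpoint of UV ⇒ P = (3/4, 3/2)
3. Z lies on line PJ with PZ:ZJ = 5:3 ⇒ Z = (9/32, 9/16)
through U parallel to JZ: direction (9/32, 9/16); meets PC at A = (9/4, 5/2)
A = P + t·(C−P) with t = -2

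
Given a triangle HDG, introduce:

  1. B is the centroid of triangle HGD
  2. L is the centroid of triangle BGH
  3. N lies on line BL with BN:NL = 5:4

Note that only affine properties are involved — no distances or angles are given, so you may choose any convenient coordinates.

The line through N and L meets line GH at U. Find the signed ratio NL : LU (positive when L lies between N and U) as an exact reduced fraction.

NL:LU = 8/9

Set H = (0, 0), D = (1, 0), G = (0, 1); any affine frame gives the same invariant.
1. B is the centroid of triangle HGD ⇒ B = (1/3, 1/3)
2. L is the centroid of triangle BGH ⇒ L = (1/9, 4/9)
3. N lies on line BL with BN:NL = 5:4 ⇒ N = (17/81, 32/81)
line NL meets GH at U = (0, 1/2)
L = N + t·(U−N) with t = 8/17, so NL:LU = 8/17:9/17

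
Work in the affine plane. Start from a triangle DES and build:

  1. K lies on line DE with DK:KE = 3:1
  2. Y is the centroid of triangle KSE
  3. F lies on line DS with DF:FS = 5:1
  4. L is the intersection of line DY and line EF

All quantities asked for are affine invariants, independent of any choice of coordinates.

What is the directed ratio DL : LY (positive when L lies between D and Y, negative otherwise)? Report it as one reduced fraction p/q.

DL:LY = -60

Set D = (0, 0), E = (1, 0), S = (0, 1); any affine frame gives the same invariant.
1. K lies on line DE with DK:KE = 3:1 ⇒ K = (3/4, 0)
2. Y is the centroid of triangle KSE ⇒ Y = (7/12, 1/3)
3. F lies on line DS with DF:FS = 5:1 ⇒ F = (0, 5/6)
4. L is the intersection of line DY and line EF ⇒ L = (35/59, 20/59)
L = D + t·(Y−D) with t = 60/59, so DL:LY = t:(1−t) = 60/59:-1/59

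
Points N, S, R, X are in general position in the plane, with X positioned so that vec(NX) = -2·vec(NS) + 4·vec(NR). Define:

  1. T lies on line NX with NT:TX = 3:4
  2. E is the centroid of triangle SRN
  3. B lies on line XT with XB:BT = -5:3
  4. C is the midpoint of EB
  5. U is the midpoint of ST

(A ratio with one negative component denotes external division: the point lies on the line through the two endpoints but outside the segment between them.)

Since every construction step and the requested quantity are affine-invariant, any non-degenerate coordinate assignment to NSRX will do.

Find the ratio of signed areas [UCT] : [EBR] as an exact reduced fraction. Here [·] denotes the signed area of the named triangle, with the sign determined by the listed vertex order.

[UCT]:[EBR] = 83/28

Set N = (0, 0), S = (1, 0), R = (0, 1), X = (-2, 4); any affine frame gives the same invariant.
1. T lies on line NX with NT:TX = 3:4 ⇒ T = (-6/7, 12/7)
2. E is the centroid of triangle SRN ⇒ E = (1/3, 1/3)
3. B lies on line XT with XB:BT = -5:3 ⇒ B = (6/7, -12/7)
4. C is the midpoint of EB ⇒ C = (25/42, -29/42)
5. U is the midpoint of ST ⇒ U = (1/14, 6/7)
2·[UCT] = -83/84, 2·[EBR] = -1/3
[UCT]:[EBR] = -83/84:-1/3 = 83/28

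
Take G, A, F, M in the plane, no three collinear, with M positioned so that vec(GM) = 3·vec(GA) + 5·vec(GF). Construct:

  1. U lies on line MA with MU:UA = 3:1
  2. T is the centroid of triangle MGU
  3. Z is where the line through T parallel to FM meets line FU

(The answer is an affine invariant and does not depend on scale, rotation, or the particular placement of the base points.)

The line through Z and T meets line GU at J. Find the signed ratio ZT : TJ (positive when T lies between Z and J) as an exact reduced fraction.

ZT:TJ = -3/7

Assign G = (0, 0), A = (1, 0), F = (0, 1), M = (3, 5) — the answer is frame-independent, so this choice is without loss of generality.
1. U lies on line MA with MU:UA = 3:1 ⇒ U = (3/2, 5/4)
2. T is the centroid of triangle MGU ⇒ T = (3/2, 25/12)
3. Z is where the line through T parallel to FM meets line FU ⇒ Z = (11/14, 95/84)
line ZT meets GU at J = (-1/6, -5/36)
T = Z + t·(J−Z) with t = -3/4, so ZT:TJ = -3/4:7/4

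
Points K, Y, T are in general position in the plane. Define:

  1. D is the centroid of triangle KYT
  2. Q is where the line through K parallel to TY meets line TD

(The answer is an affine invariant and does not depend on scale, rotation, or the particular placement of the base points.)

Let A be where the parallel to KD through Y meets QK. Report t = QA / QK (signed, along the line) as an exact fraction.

t = 1/2

Work in coordinates with K = (0, 0), Y = (1, 0), T = (0, 1).
1. D is the centroid of triangle KYT ⇒ D = (1/3, 1/3)
2. Q is where the line through K parallel to TY meets line TD ⇒ Q = (1, -1)
through Y parallel to KD: direction (1/3, 1/3); meets QK at A = (1/2, -1/2)
A = Q + t·(K−Q) with t = 1/2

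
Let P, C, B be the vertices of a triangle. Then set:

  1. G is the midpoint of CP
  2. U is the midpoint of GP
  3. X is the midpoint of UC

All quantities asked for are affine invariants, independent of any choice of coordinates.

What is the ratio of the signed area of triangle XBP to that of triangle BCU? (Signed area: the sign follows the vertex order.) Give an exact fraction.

Assign P = (0, 0), C = (1, 0), B = (0, 1) — the answer is frame-independent, so this choice is without loss of generality.
1. G is the midpoint of CP ⇒ G = (1/2, 0)
2. U is the midpoint of GP ⇒ U = (1/4, 0)
3. X is the midpoint of UC ⇒ X = (5/8, 0)
2·[XBP] = 5/8, 2·[BCU] = -3/4
[XBP]:[BCU] = 5/8:-3/4 = -5/6

[XBP]:[BCU] = -5/6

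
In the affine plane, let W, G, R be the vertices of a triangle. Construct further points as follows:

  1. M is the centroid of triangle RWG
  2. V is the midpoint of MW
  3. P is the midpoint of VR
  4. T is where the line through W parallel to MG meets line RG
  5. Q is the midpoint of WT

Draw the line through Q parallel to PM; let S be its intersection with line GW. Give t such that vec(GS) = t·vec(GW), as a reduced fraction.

Work in coordinates with W = (0, 0), G = (1, 0), R = (0, 1).
1. M is the centroid of triangle RWG ⇒ M = (1/3, 1/3)
2. V is the midpoint of MW ⇒ V = (1/6, 1/6)
3. P is the midpoint of VR ⇒ P = (1/12, 7/12)
4. T is where the line through W parallel to MG meets line RG ⇒ T = (2, -1)
5. Q is the midpoint of WT ⇒ Q = (1, -1/2)
through Q parallel to PM: direction (1/4, -1/4); meets GW at S = (1/2, 0)
S = G + t·(W−G) with t = 1/2

t = 1/2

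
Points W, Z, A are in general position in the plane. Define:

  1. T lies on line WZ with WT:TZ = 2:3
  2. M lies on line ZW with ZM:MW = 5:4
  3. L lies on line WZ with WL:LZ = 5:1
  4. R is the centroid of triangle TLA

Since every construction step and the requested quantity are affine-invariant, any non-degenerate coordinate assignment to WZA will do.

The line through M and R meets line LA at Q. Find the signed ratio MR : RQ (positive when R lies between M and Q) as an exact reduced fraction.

Choose coordinates W = (0, 0), Z = (1, 0), A = (0, 1).
1. T lies on line WZ with WT:TZ = 2:3 ⇒ T = (2/5, 0)
2. M lies on line ZW with ZM:MW = 5:4 ⇒ M = (4/9, 0)
3. L lies on line WZ with WL:LZ = 5:1 ⇒ L = (5/6, 0)
4. R is the centroid of triangle TLA ⇒ R = (37/90, 1/3)
line MR meets LA at Q = (155/396, 35/66)
R = M + t·(Q−M) with t = 22/35, so MR:RQ = 22/35:13/35

MR:RQ = 22/13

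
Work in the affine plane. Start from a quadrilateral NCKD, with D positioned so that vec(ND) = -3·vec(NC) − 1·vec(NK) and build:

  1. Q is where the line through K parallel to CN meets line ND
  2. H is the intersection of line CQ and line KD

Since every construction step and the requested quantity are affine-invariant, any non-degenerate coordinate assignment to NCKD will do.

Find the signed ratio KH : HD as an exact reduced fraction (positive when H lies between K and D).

Set N = (0, 0), C = (1, 0), K = (0, 1), D = (-3, -1); any affine frame gives the same invariant.
1. Q is where the line through K parallel to CN meets line ND ⇒ Q = (3, 1)
2. H is the intersection of line CQ and line KD ⇒ H = (-9, -5)
H = K + t·(D−K) with t = 3, so KH:HD = t:(1−t) = 3:-2

KH:HD = -3/2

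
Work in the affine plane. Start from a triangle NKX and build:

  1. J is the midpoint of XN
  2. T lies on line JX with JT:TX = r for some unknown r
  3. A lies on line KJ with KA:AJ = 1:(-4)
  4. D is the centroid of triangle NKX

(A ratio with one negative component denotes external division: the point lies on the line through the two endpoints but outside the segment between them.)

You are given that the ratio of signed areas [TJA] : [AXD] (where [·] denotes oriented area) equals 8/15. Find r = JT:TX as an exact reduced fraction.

Set N = (0, 0), K = (1, 0), X = (0, 1); any affine frame gives the same invariant.
1. J is the midpoint of XN ⇒ J = (0, 1/2)
2. With JT:TX = r, write λ = r/(r+1) so T = J + λ·(X−J); T is affine-linear in λ
3. A lies on line KJ with KA:AJ = 1:(-4) ⇒ A = (4/3, -1/6)
4. D is the centroid of triangle NKX ⇒ D = (1/3, 1/3)
Every point depending on T is an affine combination of T and λ-independent points, so each such coordinate is linear in λ; the λ² term in each signed area is a multiple of (X−J)×(X−J) = 0, so 2·[TJA] and 2·[AXD] are each linear in λ. Evaluating at λ=0 and λ=1:
  2·[TJA] = 2/3·λ,   2·[AXD] = 1/2
So [TJA]:[AXD] = (2/3·λ) / (1/2). Setting this equal to 8/15:
  2/3·λ = 8/15·(1/2)  ⇒  λ = 2/5
Then r = λ/(1−λ) = (2/5)/(3/5) = 2/3. Check: with r = 2/3, T = (0, 7/10) and [TJA]:[AXD] = 8/15 as required.

r = 2/3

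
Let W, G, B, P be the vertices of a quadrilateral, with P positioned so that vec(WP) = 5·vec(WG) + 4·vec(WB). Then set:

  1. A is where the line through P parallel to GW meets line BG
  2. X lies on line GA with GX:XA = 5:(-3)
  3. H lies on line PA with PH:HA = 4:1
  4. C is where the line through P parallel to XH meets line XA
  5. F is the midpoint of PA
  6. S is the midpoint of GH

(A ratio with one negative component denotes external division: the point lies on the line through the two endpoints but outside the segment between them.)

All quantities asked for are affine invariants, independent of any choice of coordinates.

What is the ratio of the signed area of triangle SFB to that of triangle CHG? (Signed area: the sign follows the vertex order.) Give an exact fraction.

[SFB]:[CHG] = 1/34

Choose coordinates W = (0, 0), G = (1, 0), B = (0, 1), P = (5, 4).
1. A is where the line through P parallel to GW meets line BG ⇒ A = (-3, 4)
2. X lies on line GA with GX:XA = 5:(-3) ⇒ X = (-9, 10)
3. H lies on line PA with PH:HA = 4:1 ⇒ H = (-7/5, 4)
4. C is where the line through P parallel to XH meets line XA ⇒ C = (-33, 34)
5. F is the midpoint of PA ⇒ F = (1, 4)
6. S is the midpoint of GH ⇒ S = (-1/5, 2)
2·[SFB] = -8/5, 2·[CHG] = -272/5
[SFB]:[CHG] = -8/5:-272/5 = 1/34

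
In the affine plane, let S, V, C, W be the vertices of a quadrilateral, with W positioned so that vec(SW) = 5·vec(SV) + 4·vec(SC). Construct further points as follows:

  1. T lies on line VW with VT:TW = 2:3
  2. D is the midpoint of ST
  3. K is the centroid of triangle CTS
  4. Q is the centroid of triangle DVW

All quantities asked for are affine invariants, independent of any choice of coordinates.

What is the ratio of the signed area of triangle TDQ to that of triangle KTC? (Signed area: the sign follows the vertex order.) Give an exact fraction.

Assign S = (0, 0), V = (1, 0), C = (0, 1), W = (5, 4) — the answer is frame-independent, so this choice is without loss of generality.
1. T lies on line VW with VT:TW = 2:3 ⇒ T = (13/5, 8/5)
2. D is the midpoint of ST ⇒ D = (13/10, 4/5)
3. K is the centroid of triangle CTS ⇒ K = (13/15, 13/15)
4. Q is the centroid of triangle DVW ⇒ Q = (73/30, 8/5)
2·[TDQ] = -2/15, 2·[KTC] = 13/15
[TDQ]:[KTC] = -2/15:13/15 = -2/13

[TDQ]:[KTC] = -2/13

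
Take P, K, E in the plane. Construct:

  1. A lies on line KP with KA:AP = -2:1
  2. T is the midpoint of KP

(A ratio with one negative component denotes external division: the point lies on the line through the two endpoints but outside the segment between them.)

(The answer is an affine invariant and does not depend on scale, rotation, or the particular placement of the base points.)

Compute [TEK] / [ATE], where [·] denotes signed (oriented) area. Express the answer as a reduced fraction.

[TEK]:[ATE] = -1/3

Assign P = (0, 0), K = (1, 0), E = (0, 1) — the answer is frame-independent, so this choice is without loss of generality.
1. A lies on line KP with KA:AP = -2:1 ⇒ A = (-1, 0)
2. T is the midpoint of KP ⇒ T = (1/2, 0)
2·[TEK] = -1/2, 2·[ATE] = 3/2
[TEK]:[ATE] = -1/2:3/2 = -1/3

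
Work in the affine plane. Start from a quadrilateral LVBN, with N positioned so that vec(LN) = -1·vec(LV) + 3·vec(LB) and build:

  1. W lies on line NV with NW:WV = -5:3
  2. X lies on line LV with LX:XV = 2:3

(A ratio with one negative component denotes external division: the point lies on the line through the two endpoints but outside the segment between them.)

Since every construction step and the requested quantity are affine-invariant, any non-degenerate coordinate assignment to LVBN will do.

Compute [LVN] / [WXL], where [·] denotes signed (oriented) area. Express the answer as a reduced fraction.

Assign L = (0, 0), V = (1, 0), B = (0, 1), N = (-1, 3) — the answer is frame-independent, so this choice is without loss of generality.
1. W lies on line NV with NW:WV = -5:3 ⇒ W = (4, -9/2)
2. X lies on line LV with LX:XV = 2:3 ⇒ X = (2/5, 0)
2·[LVN] = 3, 2·[WXL] = 9/5
[LVN]:[WXL] = 3:9/5 = 5/3

[LVN]:[WXL] = 5/3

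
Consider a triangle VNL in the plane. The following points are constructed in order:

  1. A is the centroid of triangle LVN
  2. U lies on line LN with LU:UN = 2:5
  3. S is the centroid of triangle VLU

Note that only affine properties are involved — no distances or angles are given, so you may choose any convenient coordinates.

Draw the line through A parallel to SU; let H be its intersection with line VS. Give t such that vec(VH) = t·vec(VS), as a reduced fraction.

t = 1/6

Work in coordinates with V = (0, 0), N = (1, 0), L = (0, 1).
1. A is the centroid of triangle LVN ⇒ A = (1/3, 1/3)
2. U lies on line LN with LU:UN = 2:5 ⇒ U = (2/7, 5/7)
3. S is the centroid of triangle VLU ⇒ S = (2/21, 4/7)
through A parallel to SU: direction (4/21, 1/7); meets VS at H = (1/63, 2/21)
H = V + t·(S−V) with t = 1/6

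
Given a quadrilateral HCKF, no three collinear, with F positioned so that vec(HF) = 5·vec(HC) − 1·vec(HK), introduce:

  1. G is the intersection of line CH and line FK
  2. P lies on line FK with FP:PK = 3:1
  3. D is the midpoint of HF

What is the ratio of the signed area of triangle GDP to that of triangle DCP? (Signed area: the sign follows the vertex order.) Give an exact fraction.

Assign H = (0, 0), C = (1, 0), K = (0, 1), F = (5, -1) — the answer is frame-independent, so this choice is without loss of generality.
1. G is the intersection of line CH and line FK ⇒ G = (5/2, 0)
2. P lies on line FK with FP:PK = 3:1 ⇒ P = (5/4, 1/2)
3. D is the midpoint of HF ⇒ D = (5/2, -1/2)
2·[GDP] = -5/8, 2·[DCP] = -7/8
[GDP]:[DCP] = -5/8:-7/8 = 5/7

[GDP]:[DCP] = 5/7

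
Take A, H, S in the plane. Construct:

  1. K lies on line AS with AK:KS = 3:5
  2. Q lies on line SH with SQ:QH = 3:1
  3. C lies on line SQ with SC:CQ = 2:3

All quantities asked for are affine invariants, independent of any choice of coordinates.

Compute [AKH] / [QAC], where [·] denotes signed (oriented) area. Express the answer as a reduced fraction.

Set A = (0, 0), H = (1, 0), S = (0, 1); any affine frame gives the same invariant.
1. K lies on line AS with AK:KS = 3:5 ⇒ K = (0, 3/8)
2. Q lies on line SH with SQ:QH = 3:1 ⇒ Q = (3/4, 1/4)
3. C lies on line SQ with SC:CQ = 2:3 ⇒ C = (3/10, 7/10)
2·[AKH] = -3/8, 2·[QAC] = -9/20
[AKH]:[QAC] = -3/8:-9/20 = 5/6

[AKH]:[QAC] = 5/6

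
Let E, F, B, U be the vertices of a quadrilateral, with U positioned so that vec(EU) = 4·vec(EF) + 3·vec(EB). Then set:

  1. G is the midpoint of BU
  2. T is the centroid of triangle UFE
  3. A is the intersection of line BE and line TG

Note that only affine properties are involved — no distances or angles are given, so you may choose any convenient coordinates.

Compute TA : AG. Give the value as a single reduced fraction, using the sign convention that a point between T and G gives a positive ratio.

TA:AG = -5/6

Set E = (0, 0), F = (1, 0), B = (0, 1), U = (4, 3); any affine frame gives the same invariant.
1. G is the midpoint of BU ⇒ G = (2, 2)
2. T is the centroid of triangle UFE ⇒ T = (5/3, 1)
3. A is the intersection of line BE and line TG ⇒ A = (0, -4)
A = T + t·(G−T) with t = -5, so TA:AG = t:(1−t) = -5:6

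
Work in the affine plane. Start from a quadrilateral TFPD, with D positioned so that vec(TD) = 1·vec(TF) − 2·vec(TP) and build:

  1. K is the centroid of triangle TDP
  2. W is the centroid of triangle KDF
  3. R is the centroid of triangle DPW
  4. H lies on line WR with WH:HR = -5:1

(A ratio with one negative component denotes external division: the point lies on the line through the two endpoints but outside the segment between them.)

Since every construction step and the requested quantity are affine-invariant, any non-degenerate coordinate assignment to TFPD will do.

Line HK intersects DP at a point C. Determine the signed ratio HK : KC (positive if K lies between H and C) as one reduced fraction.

Work in coordinates with T = (0, 0), F = (1, 0), P = (0, 1), D = (1, -2).
1. K is the centroid of triangle TDP ⇒ K = (1/3, -1/3)
2. W is the centroid of triangle KDF ⇒ W = (7/9, -7/9)
3. R is the centroid of triangle DPW ⇒ R = (16/27, -16/27)
4. H lies on line WR with WH:HR = -5:1 ⇒ H = (59/108, -59/108)
line HK meets DP at C = (1/2, -1/2)
K = H + t·(C−H) with t = 23/5, so HK:KC = 23/5:-18/5

HK:KC = -23/18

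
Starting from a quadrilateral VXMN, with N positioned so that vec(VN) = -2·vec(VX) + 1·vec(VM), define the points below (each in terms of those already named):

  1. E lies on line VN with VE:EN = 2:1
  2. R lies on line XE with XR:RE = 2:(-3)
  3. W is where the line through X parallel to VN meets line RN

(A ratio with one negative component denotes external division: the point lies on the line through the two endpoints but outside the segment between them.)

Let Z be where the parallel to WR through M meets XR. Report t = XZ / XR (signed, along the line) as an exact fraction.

Set V = (0, 0), X = (1, 0), M = (0, 1), N = (-2, 1); any affine frame gives the same invariant.
1. E lies on line VN with VE:EN = 2:1 ⇒ E = (-4/3, 2/3)
2. R lies on line XE with XR:RE = 2:(-3) ⇒ R = (17/3, -4/3)
3. W is where the line through X parallel to VN meets line RN ⇒ W = (5/9, 2/9)
through M parallel to WR: direction (46/9, -14/9); meets XR at Z = (115/3, -32/3)
Z = X + t·(R−X) with t = 8

t = 8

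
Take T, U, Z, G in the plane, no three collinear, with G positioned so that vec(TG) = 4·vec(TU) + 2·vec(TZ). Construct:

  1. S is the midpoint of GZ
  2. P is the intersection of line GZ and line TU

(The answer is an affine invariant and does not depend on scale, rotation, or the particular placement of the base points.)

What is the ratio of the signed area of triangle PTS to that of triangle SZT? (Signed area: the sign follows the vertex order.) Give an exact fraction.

Set T = (0, 0), U = (1, 0), Z = (0, 1), G = (4, 2); any affine frame gives the same invariant.
1. S is the midpoint of GZ ⇒ S = (2, 3/2)
2. P is the intersection of line GZ and line TU ⇒ P = (-4, 0)
2·[PTS] = 6, 2·[SZT] = 2
[PTS]:[SZT] = 6:2 = 3

[PTS]:[SZT] = 3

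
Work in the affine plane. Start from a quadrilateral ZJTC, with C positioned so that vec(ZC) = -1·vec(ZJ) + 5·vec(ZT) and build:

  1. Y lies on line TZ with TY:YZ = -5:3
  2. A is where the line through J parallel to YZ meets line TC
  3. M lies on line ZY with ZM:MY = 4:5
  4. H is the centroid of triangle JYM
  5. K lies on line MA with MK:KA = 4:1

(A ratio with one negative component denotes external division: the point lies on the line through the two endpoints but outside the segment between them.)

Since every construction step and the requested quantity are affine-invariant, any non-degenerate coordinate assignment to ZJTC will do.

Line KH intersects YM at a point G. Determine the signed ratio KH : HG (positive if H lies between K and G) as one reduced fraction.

KH:HG = 7/5

Choose coordinates Z = (0, 0), J = (1, 0), T = (0, 1), C = (-1, 5).
1. Y lies on line TZ with TY:YZ = -5:3 ⇒ Y = (0, -3/2)
2. A is where the line through J parallel to YZ meets line TC ⇒ A = (1, -3)
3. M lies on line ZY with ZM:MY = 4:5 ⇒ M = (0, -2/3)
4. H is the centroid of triangle JYM ⇒ H = (1/3, -13/18)
5. K lies on line MA with MK:KA = 4:1 ⇒ K = (4/5, -38/15)
line KH meets YM at G = (0, 4/7)
H = K + t·(G−K) with t = 7/12, so KH:HG = 7/12:5/12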